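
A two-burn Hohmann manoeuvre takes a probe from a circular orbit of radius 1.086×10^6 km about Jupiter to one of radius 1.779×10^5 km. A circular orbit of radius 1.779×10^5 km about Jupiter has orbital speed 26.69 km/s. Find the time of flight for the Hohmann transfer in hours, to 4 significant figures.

From the circular-orbit relation v² = μ/r at r = 1.779×10^5 km: μ = v²r = (26.69)² × 1.779×10^5 = 1.26728×10^8 km³/s².
Transfer-ellipse semi-major axis a_t = (r₁ + r₂)/2 = (1.086×10^6 + 1.779×10^5)/2 = 6.3195×10^5 km.
Transfer time t = π√(a_t³/μ) = π√((6.3195×10^5)³ / 1.26728×10^8) = 1.402×10^5 s.
Converting: 1.402×10^5 s ÷ 3600 s/hour = 38.94 hours.

t = 38.94 hours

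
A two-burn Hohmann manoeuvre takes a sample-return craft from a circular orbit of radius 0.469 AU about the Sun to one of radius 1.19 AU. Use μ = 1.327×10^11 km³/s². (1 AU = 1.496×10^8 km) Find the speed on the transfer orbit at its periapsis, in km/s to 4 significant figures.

v = 52.09 km/s

In km: r₁ = 0.469 × 1.496×10^8 = 7.01624×10^7 km; r₂ = 1.19 × 1.496×10^8 = 1.78024×10^8 km.
Semi-major axis of the transfer orbit: a_t = (7.01624×10^7 + 1.78024×10^8)/2 = 1.240932×10^8 km.
The periapsis of the transfer ellipse is at r = 7.01624×10^7 km.
Applying v² = μ(2/r − 1/a_t): v = 52.09 km/s.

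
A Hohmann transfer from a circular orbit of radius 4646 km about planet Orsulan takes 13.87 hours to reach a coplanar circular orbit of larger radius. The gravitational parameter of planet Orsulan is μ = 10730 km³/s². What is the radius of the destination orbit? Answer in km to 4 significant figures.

Transfer time t = 13.87 hours = 49932 s, and t = π√(a_t³/μ).
So a_t = (μ t²/π²)^(1/3) = (10730 × (49932)² / π²)^(1/3) = 13943 km.
Since a_t = (r₁ + r₂)/2, r₂ = 2a_t − r₁ = 2×13943 − 4646 = 23240 km.

r₂ = 23240 km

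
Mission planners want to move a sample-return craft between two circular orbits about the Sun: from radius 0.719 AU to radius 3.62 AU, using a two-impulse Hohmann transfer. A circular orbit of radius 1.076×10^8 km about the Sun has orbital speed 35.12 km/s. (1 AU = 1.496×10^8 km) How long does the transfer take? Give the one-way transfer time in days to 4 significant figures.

t = 583.6 days

From the circular-orbit relation v² = μ/r at r = 1.076×10^8 km: μ = v²r = (35.12)² × 1.076×10^8 = 1.32715×10^11 km³/s².
In km: r₁ = 0.719 × 1.496×10^8 = 1.075624×10^8 km; r₂ = 3.62 × 1.496×10^8 = 5.41552×10^8 km.
Transfer-ellipse semi-major axis a_t = (r₁ + r₂)/2 = (1.075624×10^8 + 5.41552×10^8)/2 = 3.245572×10^8 km.
By Kepler's third law the transfer-orbit period is T = 2π√(a_t³/μ), so t = T/2 = 5.042×10^7 s.
Converting: 5.042×10^7 s ÷ 86400 s/day = 583.6 days.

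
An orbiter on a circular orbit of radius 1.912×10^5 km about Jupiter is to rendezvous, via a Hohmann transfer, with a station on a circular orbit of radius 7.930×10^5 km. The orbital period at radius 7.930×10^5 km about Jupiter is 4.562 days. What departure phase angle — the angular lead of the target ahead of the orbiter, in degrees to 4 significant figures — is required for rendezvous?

φ = 92.01°

From Kepler's third law T² = 4π²r³/μ at r = 7.930×10^5 km, T = 4.562 days = 4.562 × 86400 s = 3.941568×10^5 s: μ = 4π²r³/T² = 1.26719×10^8 km³/s².
Semi-major axis of the transfer orbit: a_t = (1.912×10^5 + 7.930×10^5)/2 = 4.921×10^5 km.
The half-period of the transfer ellipse is t = π√(a_t³/μ) = 96340 s.
The target's mean motion on its circular orbit is ω₂ = √(μ/r₂³) = 1.594×10^-5 rad/s.
Angle swept by the target during transfer: ω₂·t = 1.5357 rad = 87.99°.
Arrival is 180° from departure on the ellipse, so φ = 180° − 87.99° = 92.01°.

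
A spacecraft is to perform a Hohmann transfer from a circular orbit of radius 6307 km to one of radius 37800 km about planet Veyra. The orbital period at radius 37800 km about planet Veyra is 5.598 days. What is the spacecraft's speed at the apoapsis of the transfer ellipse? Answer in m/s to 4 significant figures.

v = 262.6 m/s

From Kepler's third law T² = 4π²r³/μ at r = 37800 km, T = 5.598 days = 5.598 × 86400 s = 4.836672×10^5 s: μ = 4π²r³/T² = 9114.69 km³/s².
The Hohmann ellipse has a_t = (r₁ + r₂)/2 = 22053.5 km.
At apoapsis, r = 37800 km.
Vis-viva: v = √[μ(2/r − 1/a_t)] = √[9114.69 × (2/37800 − 1/22053.5)] = 0.2626 km/s.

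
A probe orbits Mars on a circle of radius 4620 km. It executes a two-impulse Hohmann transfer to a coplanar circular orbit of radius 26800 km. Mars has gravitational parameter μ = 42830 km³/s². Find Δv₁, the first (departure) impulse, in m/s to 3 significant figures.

Transfer-ellipse semi-major axis a_t = (r₁ + r₂)/2 = (4620 + 26800)/2 = 15710 km.
Circular speed at r = 4620 km: v_c = √(μ/r) = 3.045 km/s.
Vis-viva on the transfer ellipse at r = 4620 km gives v_t = √[μ(2/r − 1/a_t)] = 3.977 km/s.
Δv₁ = |v_t − v_c| = |3.977 − 3.045| = 0.9320 km/s.

Δv₁ = 932 m/s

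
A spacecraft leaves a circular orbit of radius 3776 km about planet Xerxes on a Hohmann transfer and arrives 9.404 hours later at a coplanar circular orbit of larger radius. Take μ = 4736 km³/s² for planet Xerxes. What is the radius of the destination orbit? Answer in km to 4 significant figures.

Transfer time t = 9.404 hours = 33854.4 s, and t = π√(a_t³/μ).
So a_t = (μ t²/π²)^(1/3) = (4736 × (33854.4)² / π²)^(1/3) = 8193.1 km.
Since a_t = (r₁ + r₂)/2, r₂ = 2a_t − r₁ = 2×8193.1 − 3776 = 12610.2 km.

r₂ = 12610 km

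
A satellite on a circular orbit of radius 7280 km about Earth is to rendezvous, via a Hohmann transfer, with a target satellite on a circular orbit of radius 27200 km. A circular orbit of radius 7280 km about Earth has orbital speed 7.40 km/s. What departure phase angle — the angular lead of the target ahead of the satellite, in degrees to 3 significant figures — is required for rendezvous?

φ = 89.2°

From the circular-orbit relation v² = μ/r at r = 7280 km: μ = v²r = (7.40)² × 7280 = 3.98653×10^5 km³/s².
Transfer-ellipse semi-major axis a_t = (r₁ + r₂)/2 = (7280 + 27200)/2 = 17240 km.
Transfer time t = π√(a_t³/μ) = 11263 s.
Target angular speed ω₂ = √(μ/r₂³) = 1.4075×10^-4 rad/s.
Angle swept by the target during transfer: ω₂·t = 1.5853 rad = 90.83°.
The satellite traverses 180° on the transfer ellipse, so the target must lead by 180° − 90.83° = 89.2°.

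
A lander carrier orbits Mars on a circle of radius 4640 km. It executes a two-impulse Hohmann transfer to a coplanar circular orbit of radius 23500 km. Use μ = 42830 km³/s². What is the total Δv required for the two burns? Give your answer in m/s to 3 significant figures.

Transfer-ellipse semi-major axis a_t = (r₁ + r₂)/2 = (4640 + 23500)/2 = 14070 km.
At r₁ the circular-orbit speed is v₁ = √(μ/r₁) = 3.0382 km/s.
Transfer-orbit speed at r₁ (vis-viva): v_p = √[μ(2/r₁ − 1/a_t)] = 3.9265 km/s.
First burn Δv₁ = |v_p − v₁| = 0.8883 km/s.
At r₂, v₂ = √(μ/r₂) = 1.35002 km/s.
Transfer-orbit speed at r₂: v_a = √[μ(2/r₂ − 1/a_t)] = 0.775268 km/s.
Second burn Δv₂ = |v₂ − v_a| = 0.5748 km/s.
Total Δv = Δv₁ + Δv₂ = 1.463 km/s.

Δv = 1460 m/s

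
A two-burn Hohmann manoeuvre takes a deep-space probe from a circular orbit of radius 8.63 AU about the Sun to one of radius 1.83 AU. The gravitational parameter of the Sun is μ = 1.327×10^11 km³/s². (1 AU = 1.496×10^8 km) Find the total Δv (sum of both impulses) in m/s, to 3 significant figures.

Δv = 10400 m/s

In km: r₁ = 8.63 × 1.496×10^8 = 1.291048×10^9 km; r₂ = 1.83 × 1.496×10^8 = 2.73768×10^8 km.
Transfer-ellipse semi-major axis a_t = (r₁ + r₂)/2 = (1.291048×10^9 + 2.73768×10^8)/2 = 7.82408×10^8 km.
Circular speed at r₁: v₁ = √(μ/r₁) = √(1.327×10^11/1.291048×10^9) = 10.138 km/s.
On the transfer ellipse at r₁, v² = μ(2/r − 1/a) gives v_a = √[μ(2/r₁ − 1/a_t)] = 5.9971 km/s.
First burn Δv₁ = |v_a − v₁| = 4.141 km/s.
Circular speed at r₂: v₂ = √(μ/r₂) = 22.016 km/s.
Transfer-orbit speed at r₂: v_p = √[μ(2/r₂ − 1/a_t)] = 28.281 km/s.
Second burn Δv₂ = |v₂ − v_p| = 6.265 km/s.
Δv = Δv₁ + Δv₂ = 4.141 + 6.265 = 10.41 km/s.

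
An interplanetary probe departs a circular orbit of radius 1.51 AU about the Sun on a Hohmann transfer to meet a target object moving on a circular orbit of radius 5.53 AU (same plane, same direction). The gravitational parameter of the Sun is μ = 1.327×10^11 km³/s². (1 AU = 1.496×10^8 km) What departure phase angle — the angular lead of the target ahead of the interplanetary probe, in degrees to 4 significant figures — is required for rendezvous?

φ = 88.59°

In km: r₁ = 1.51 × 1.496×10^8 = 2.25896×10^8 km; r₂ = 5.53 × 1.496×10^8 = 8.27288×10^8 km.
Transfer-ellipse semi-major axis a_t = (r₁ + r₂)/2 = (2.25896×10^8 + 8.27288×10^8)/2 = 5.26592×10^8 km.
The half-period of the transfer ellipse is t = π√(a_t³/μ) = 1.0421×10^8 s.
Target angular speed ω₂ = √(μ/r₂³) = 1.5309×10^-8 rad/s.
Angle swept by the target during transfer: ω₂·t = 1.5954 rad = 91.41°.
The interplanetary probe traverses 180° on the transfer ellipse, so the target must lead by 180° − 91.41° = 88.59°.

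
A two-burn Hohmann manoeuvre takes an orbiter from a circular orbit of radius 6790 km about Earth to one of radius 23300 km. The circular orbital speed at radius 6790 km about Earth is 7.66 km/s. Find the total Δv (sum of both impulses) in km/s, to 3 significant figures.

From the circular-orbit relation v² = μ/r at r = 6790 km: μ = v²r = (7.66)² × 6790 = 3.98407×10^5 km³/s².
The Hohmann ellipse has a_t = (r₁ + r₂)/2 = 15045 km.
At r₁ the circular-orbit speed is v₁ = √(μ/r₁) = 7.660 km/s.
Transfer-orbit speed at r₁ (vis-viva): v_p = √[μ(2/r₁ − 1/a_t)] = 9.533 km/s.
First burn Δv₁ = |v_p − v₁| = 1.873 km/s.
At r₂, v₂ = √(μ/r₂) = 4.135 km/s.
Transfer-orbit speed at r₂: v_a = √[μ(2/r₂ − 1/a_t)] = 2.778 km/s.
Second burn Δv₂ = |v₂ − v_a| = 1.357 km/s.
Total Δv = Δv₁ + Δv₂ = 3.230 km/s.

Δv = 3.23 km/s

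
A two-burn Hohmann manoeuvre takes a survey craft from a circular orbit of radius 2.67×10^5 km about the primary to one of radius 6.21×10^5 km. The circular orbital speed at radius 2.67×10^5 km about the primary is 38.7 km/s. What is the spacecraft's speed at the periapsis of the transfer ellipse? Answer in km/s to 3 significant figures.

From the circular-orbit relation v² = μ/r at r = 2.67×10^5 km: μ = v²r = (38.7)² × 2.67×10^5 = 3.99883×10^8 km³/s².
The Hohmann ellipse has a_t = (r₁ + r₂)/2 = 4.440×10^5 km.
The periapsis of the transfer ellipse is at r = 2.670×10^5 km.
From the vis-viva equation, v = √[μ(2/r − 1/a_t)] = 45.77 km/s.

v = 45.8 km/s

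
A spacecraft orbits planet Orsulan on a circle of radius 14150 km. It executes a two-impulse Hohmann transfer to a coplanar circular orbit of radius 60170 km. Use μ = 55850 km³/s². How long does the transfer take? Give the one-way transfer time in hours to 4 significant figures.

t = 26.45 hours

Transfer-ellipse semi-major axis a_t = (r₁ + r₂)/2 = (14150 + 60170)/2 = 37160 km.
Half the transfer-orbit period gives t = π√(a_t³/μ) = 95230 s.
Converting: 95230 s ÷ 3600 s/hour = 26.45 hours.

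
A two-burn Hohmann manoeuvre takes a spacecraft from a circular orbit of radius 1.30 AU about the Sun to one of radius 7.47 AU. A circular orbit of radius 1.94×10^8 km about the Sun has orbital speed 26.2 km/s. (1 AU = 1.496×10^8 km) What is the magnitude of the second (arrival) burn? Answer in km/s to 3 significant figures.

From the circular-orbit relation v² = μ/r at r = 1.94×10^8 km: μ = v²r = (26.2)² × 1.94×10^8 = 1.33169×10^11 km³/s².
In km: r₁ = 1.30 × 1.496×10^8 = 1.9448×10^8 km; r₂ = 7.47 × 1.496×10^8 = 1.117512×10^9 km.
The Hohmann ellipse has a_t = (r₁ + r₂)/2 = 6.55996×10^8 km.
Circular speed at r = 1.117512×10^9 km: v_c = √(μ/r) = 10.9163 km/s.
Transfer-orbit speed at the same r (vis-viva, a = a_t): v_t = √[μ(2/r − 1/a_t)] = 5.94378 km/s.
Δv₂ = |v_t − v_c| = |5.94378 − 10.9163| = 4.973 km/s.

Δv₂ = 4.97 km/s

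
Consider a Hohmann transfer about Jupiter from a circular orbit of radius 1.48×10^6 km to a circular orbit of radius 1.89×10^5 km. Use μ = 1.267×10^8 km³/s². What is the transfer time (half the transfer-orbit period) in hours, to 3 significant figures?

t = 59.1 hours

The Hohmann ellipse has a_t = (r₁ + r₂)/2 = 8.345×10^5 km.
Half the transfer-orbit period gives t = π√(a_t³/μ) = 2.128×10^5 s.
Converting: 2.128×10^5 s ÷ 3600 s/hour = 59.1 hours.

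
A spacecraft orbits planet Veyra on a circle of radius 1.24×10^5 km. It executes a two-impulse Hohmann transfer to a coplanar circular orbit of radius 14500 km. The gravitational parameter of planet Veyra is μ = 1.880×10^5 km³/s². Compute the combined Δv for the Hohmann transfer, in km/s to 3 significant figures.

Δv = 1.89 km/s

Transfer-ellipse semi-major axis a_t = (r₁ + r₂)/2 = (1.240×10^5 + 14500)/2 = 69250 km.
Circular speed at r₁: v₁ = √(μ/r₁) = √(1.880×10^5/1.240×10^5) = 1.23131 km/s.
Transfer-orbit speed at r₁ (vis-viva equation): v_a = √[μ(2/r₁ − 1/a_t)] = 0.563433 km/s.
First burn Δv₁ = |v_a − v₁| = 0.66788 km/s.
At r₂, v₂ = √(μ/r₂) = 3.600766 km/s.
Transfer-orbit speed at r₂: v_p = √[μ(2/r₂ − 1/a_t)] = 4.818323 km/s.
Second burn Δv₂ = |v₂ − v_p| = 1.2176 km/s.
Δv = Δv₁ + Δv₂ = 0.66788 + 1.2176 = 1.885 km/s.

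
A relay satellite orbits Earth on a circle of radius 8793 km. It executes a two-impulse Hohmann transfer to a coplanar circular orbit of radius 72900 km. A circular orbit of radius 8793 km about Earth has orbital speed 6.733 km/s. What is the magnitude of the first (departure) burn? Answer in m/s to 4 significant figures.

From the circular-orbit relation v² = μ/r at r = 8793 km: μ = v²r = (6.733)² × 8793 = 3.98616×10^5 km³/s².
The Hohmann ellipse has a_t = (r₁ + r₂)/2 = 40846.5 km.
On the circular orbit at r = 8793 km, v_c = √(μ/r) = 6.733 km/s.
Vis-viva on the transfer ellipse at r = 8793 km gives v_t = √[μ(2/r − 1/a_t)] = 8.995 km/s.
Δv₁ = |v_t − v_c| = |8.995 − 6.733| = 2.262 km/s.

Δv₁ = 2262 m/s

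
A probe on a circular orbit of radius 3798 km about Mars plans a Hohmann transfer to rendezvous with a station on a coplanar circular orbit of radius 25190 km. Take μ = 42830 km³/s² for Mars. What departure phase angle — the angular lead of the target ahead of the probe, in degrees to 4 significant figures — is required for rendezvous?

The Hohmann ellipse has a_t = (r₁ + r₂)/2 = 14494 km.
Transfer time t = π√(a_t³/μ) = 26489 s.
Target angular speed ω₂ = √(μ/r₂³) = 5.1764×10^-5 rad/s.
Angle swept by the target during transfer: ω₂·t = 1.3712 rad = 78.56°.
The probe traverses 180° on the transfer ellipse, so the target must lead by 180° − 78.56° = 101.4°.

φ = 101.4°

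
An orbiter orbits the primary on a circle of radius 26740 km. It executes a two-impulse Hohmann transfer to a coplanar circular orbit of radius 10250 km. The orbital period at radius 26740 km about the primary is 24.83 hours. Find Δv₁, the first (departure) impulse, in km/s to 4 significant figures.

Δv₁ = 0.4803 km/s

From Kepler's third law T² = 4π²r³/μ at r = 26740 km, T = 24.83 hours = 24.83 × 3600 s = 89388 s: μ = 4π²r³/T² = 94468.2 km³/s².
The Hohmann ellipse has a_t = (r₁ + r₂)/2 = 18495 km.
On the circular orbit at r = 26740 km, v_c = √(μ/r) = 1.8796 km/s.
Transfer-orbit speed at the same r (vis-viva, a = a_t): v_t = √[μ(2/r − 1/a_t)] = 1.3993 km/s.
Δv₁ = |v_t − v_c| = |1.3993 − 1.8796| = 0.4803 km/s.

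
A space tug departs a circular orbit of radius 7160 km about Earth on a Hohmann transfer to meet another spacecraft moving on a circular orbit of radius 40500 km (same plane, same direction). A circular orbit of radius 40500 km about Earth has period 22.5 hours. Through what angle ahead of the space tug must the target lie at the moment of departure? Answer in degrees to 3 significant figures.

From Kepler's third law T² = 4π²r³/μ at r = 40500 km, T = 22.5 hours = 22.5 × 3600 s = 81000 s: μ = 4π²r³/T² = 3.99719×10^5 km³/s².
Semi-major axis of the transfer orbit: a_t = (7160 + 40500)/2 = 23830 km.
Transfer time t = π√(a_t³/μ) = 18279 s.
The target's mean motion on its circular orbit is ω₂ = √(μ/r₂³) = 7.7570×10^-5 rad/s.
Angle swept by the target during transfer: ω₂·t = 1.4179 rad = 81.24°.
Arrival is 180° from departure on the ellipse, so φ = 180° − 81.24° = 98.8°.

φ = 98.8°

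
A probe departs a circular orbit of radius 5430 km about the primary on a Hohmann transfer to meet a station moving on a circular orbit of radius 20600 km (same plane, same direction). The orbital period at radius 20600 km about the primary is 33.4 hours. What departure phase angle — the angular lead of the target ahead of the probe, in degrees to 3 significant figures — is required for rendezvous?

From Kepler's third law T² = 4π²r³/μ at r = 20600 km, T = 33.4 hours = 33.4 × 3600 s = 1.2024×10^5 s: μ = 4π²r³/T² = 23870.6 km³/s².
The Hohmann ellipse has a_t = (r₁ + r₂)/2 = 13015 km.
Transfer time t = π√(a_t³/μ) = 30191.5 s.
The target's mean motion on its circular orbit is ω₂ = √(μ/r₂³) = 5.22554×10^-5 rad/s.
Angle swept by the target during transfer: ω₂·t = 1.57767 rad = 90.39°.
The probe traverses 180° on the transfer ellipse, so the target must lead by 180° − 90.39° = 89.6°.

φ = 89.6°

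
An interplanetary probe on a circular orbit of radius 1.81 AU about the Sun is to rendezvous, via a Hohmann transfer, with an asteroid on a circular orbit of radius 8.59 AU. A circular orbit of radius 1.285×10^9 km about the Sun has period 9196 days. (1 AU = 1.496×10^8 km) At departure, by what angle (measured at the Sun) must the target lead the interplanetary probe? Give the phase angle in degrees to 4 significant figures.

φ = 95.22°

From Kepler's third law T² = 4π²r³/μ at r = 1.285×10^9 km, T = 9196 days = 9196 × 86400 s = 7.945344×10^8 s: μ = 4π²r³/T² = 1.32692×10^11 km³/s².
In km: r₁ = 1.81 × 1.496×10^8 = 2.70776×10^8 km; r₂ = 8.59 × 1.496×10^8 = 1.285064×10^9 km.
Semi-major axis of the transfer orbit: a_t = (2.70776×10^8 + 1.285064×10^9)/2 = 7.7792×10^8 km.
Transfer time t = π√(a_t³/μ) = 1.87124×10^8 s.
The target's mean motion on its circular orbit is ω₂ = √(μ/r₂³) = 7.90742×10^-9 rad/s.
Angle swept by the target during transfer: ω₂·t = 1.4797 rad = 84.78°.
The interplanetary probe traverses 180° on the transfer ellipse, so the target must lead by 180° − 84.78° = 95.22°.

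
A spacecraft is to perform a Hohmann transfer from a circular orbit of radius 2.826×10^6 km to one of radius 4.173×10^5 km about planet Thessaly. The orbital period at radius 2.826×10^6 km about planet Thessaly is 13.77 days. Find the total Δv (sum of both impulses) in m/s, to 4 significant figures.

Δv = 19790 m/s

From Kepler's third law T² = 4π²r³/μ at r = 2.826×10^6 km, T = 13.77 days = 13.77 × 86400 s = 1.189728×10^6 s: μ = 4π²r³/T² = 6.29478×10^8 km³/s².
Semi-major axis of the transfer orbit: a_t = (2.826×10^6 + 4.173×10^5)/2 = 1.62165×10^6 km.
Circular speed at r₁: v₁ = √(μ/r₁) = √(6.29478×10^8/2.826×10^6) = 14.92466 km/s.
On the transfer ellipse at r₁, vis-viva equation gives v_a = √[μ(2/r₁ − 1/a_t)] = 7.570943 km/s.
First burn Δv₁ = |v_a − v₁| = 7.3537 km/s.
Circular speed at r₂: v₂ = √(μ/r₂) = 38.839 km/s.
Transfer-orbit speed at r₂: v_p = √[μ(2/r₂ − 1/a_t)] = 51.271 km/s.
Second burn Δv₂ = |v₂ − v_p| = 12.432 km/s.
Total Δv = Δv₁ + Δv₂ = 19.79 km/s.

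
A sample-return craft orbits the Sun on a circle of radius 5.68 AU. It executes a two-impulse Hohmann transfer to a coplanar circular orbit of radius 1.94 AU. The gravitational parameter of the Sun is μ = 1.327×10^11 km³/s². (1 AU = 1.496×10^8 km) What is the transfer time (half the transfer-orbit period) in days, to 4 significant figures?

t = 1358 days

In km: r₁ = 5.68 × 1.496×10^8 = 8.49728×10^8 km; r₂ = 1.94 × 1.496×10^8 = 2.90224×10^8 km.
Transfer-ellipse semi-major axis a_t = (r₁ + r₂)/2 = (8.49728×10^8 + 2.90224×10^8)/2 = 5.69976×10^8 km.
Half the transfer-orbit period gives t = π√(a_t³/μ) = 1.1735×10^8 s.
Converting: 1.1735×10^8 s ÷ 86400 s/day = 1358 days.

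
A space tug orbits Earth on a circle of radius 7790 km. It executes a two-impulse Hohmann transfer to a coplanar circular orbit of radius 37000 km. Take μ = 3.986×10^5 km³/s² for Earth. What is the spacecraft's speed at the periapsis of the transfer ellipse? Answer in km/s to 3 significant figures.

Transfer-ellipse semi-major axis a_t = (r₁ + r₂)/2 = (7790 + 37000)/2 = 22395 km.
At periapsis, r = 7790 km.
From the vis-viva equation, v = √[μ(2/r − 1/a_t)] = 9.194 km/s.

v = 9.19 km/s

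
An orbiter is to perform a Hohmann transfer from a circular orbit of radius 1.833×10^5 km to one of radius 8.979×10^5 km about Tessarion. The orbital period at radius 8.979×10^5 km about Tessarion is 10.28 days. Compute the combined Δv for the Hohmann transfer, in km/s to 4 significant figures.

From Kepler's third law T² = 4π²r³/μ at r = 8.979×10^5 km, T = 10.28 days = 10.28 × 86400 s = 8.88192×10^5 s: μ = 4π²r³/T² = 3.62268×10^7 km³/s².
Transfer-ellipse semi-major axis a_t = (r₁ + r₂)/2 = (1.833×10^5 + 8.979×10^5)/2 = 5.406×10^5 km.
At r₁ the circular-orbit speed is v₁ = √(μ/r₁) = 14.06 km/s.
On the transfer ellipse at r₁, vis-viva gives v_p = √[μ(2/r₁ − 1/a_t)] = 18.12 km/s.
First burn Δv₁ = |v_p − v₁| = 4.060 km/s.
At r₂, v₂ = √(μ/r₂) = 6.352 km/s.
Transfer-orbit speed at r₂: v_a = √[μ(2/r₂ − 1/a_t)] = 3.699 km/s.
Second burn Δv₂ = |v₂ − v_a| = 2.653 km/s.
Total Δv = Δv₁ + Δv₂ = 6.713 km/s.

Δv = 6.713 km/s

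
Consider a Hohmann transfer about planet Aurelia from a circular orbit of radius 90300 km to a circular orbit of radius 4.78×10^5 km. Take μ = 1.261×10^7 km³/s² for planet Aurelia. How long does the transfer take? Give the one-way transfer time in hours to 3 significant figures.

t = 37.2 hours

Transfer-ellipse semi-major axis a_t = (r₁ + r₂)/2 = (90300 + 4.780×10^5)/2 = 2.8415×10^5 km.
Half the transfer-orbit period gives t = π√(a_t³/μ) = 1.340×10^5 s.
Converting: 1.340×10^5 s ÷ 3600 s/hour = 37.2 hours.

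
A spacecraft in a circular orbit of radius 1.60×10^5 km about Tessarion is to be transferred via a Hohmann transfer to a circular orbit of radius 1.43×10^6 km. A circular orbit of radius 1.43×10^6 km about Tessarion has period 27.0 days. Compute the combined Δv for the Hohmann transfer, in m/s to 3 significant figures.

Δv = 6050 m/s

From Kepler's third law T² = 4π²r³/μ at r = 1.43×10^6 km, T = 27.0 days = 27.0 × 86400 s = 2.3328×10^6 s: μ = 4π²r³/T² = 2.12135×10^7 km³/s².
Transfer-ellipse semi-major axis a_t = (r₁ + r₂)/2 = (1.600×10^5 + 1.430×10^6)/2 = 7.950×10^5 km.
Circular speed at r₁: v₁ = √(μ/r₁) = √(2.12135×10^7/1.600×10^5) = 11.515 km/s.
On the transfer ellipse at r₁, vis-viva equation gives v_p = √[μ(2/r₁ − 1/a_t)] = 15.443 km/s.
First burn Δv₁ = |v_p − v₁| = 3.928 km/s.
Circular speed at r₂: v₂ = √(μ/r₂) = 3.852 km/s.
Transfer-orbit speed at r₂: v_a = √[μ(2/r₂ − 1/a_t)] = 1.728 km/s.
Second burn Δv₂ = |v₂ − v_a| = 2.124 km/s.
Δv = Δv₁ + Δv₂ = 3.928 + 2.124 = 6.052 km/s.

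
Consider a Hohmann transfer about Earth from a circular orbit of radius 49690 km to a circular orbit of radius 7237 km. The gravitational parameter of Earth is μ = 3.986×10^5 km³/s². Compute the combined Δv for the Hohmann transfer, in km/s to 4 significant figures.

Δv = 3.788 km/s

Semi-major axis of the transfer orbit: a_t = (49690 + 7237)/2 = 28463.5 km.
Circular speed at r₁: v₁ = √(μ/r₁) = √(3.986×10^5/49690) = 2.832 km/s.
On the transfer ellipse at r₁, vis-viva gives v_a = √[μ(2/r₁ − 1/a_t)] = 1.428 km/s.
First burn Δv₁ = |v_a − v₁| = 1.404 km/s.
Circular speed at r₂: v₂ = √(μ/r₂) = 7.4215 km/s.
Transfer-orbit speed at r₂: v_p = √[μ(2/r₂ − 1/a_t)] = 9.8057 km/s.
Second burn Δv₂ = |v₂ − v_p| = 2.384 km/s.
Δv = Δv₁ + Δv₂ = 1.404 + 2.384 = 3.788 km/s.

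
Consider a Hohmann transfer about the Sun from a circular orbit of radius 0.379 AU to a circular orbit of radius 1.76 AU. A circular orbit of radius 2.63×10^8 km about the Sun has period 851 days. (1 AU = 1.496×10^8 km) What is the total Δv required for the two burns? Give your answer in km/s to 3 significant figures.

Δv = 22.8 km/s

From Kepler's third law T² = 4π²r³/μ at r = 2.63×10^8 km, T = 851 days = 851 × 86400 s = 7.35264×10^7 s: μ = 4π²r³/T² = 1.32844×10^11 km³/s².
In km: r₁ = 0.379 × 1.496×10^8 = 5.66984×10^7 km; r₂ = 1.76 × 1.496×10^8 = 2.63296×10^8 km.
The Hohmann ellipse has a_t = (r₁ + r₂)/2 = 1.599972×10^8 km.
Circular speed at r₁: v₁ = √(μ/r₁) = √(1.32844×10^11/5.66984×10^7) = 48.40 km/s.
On the transfer ellipse at r₁, vis-viva equation gives v_p = √[μ(2/r₁ − 1/a_t)] = 62.09 km/s.
First burn Δv₁ = |v_p − v₁| = 13.69 km/s.
Circular speed at r₂: v₂ = √(μ/r₂) = 22.462 km/s.
Transfer-orbit speed at r₂: v_a = √[μ(2/r₂ − 1/a_t)] = 13.371 km/s.
Second burn Δv₂ = |v₂ − v_a| = 9.091 km/s.
Δv = Δv₁ + Δv₂ = 13.69 + 9.091 = 22.78 km/s.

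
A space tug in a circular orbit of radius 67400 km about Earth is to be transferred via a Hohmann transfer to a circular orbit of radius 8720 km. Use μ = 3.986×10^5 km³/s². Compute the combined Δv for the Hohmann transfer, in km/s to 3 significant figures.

The Hohmann ellipse has a_t = (r₁ + r₂)/2 = 38060 km.
At r₁ the circular-orbit speed is v₁ = √(μ/r₁) = 2.432 km/s.
On the transfer ellipse at r₁, vis-viva gives v_a = √[μ(2/r₁ − 1/a_t)] = 1.164 km/s.
First burn Δv₁ = |v_a − v₁| = 1.268 km/s.
At r₂, v₂ = √(μ/r₂) = 6.761 km/s.
Transfer-orbit speed at r₂: v_p = √[μ(2/r₂ − 1/a_t)] = 8.997 km/s.
Second burn Δv₂ = |v₂ − v_p| = 2.236 km/s.
Total Δv = Δv₁ + Δv₂ = 3.504 km/s.

Δv = 3.50 km/s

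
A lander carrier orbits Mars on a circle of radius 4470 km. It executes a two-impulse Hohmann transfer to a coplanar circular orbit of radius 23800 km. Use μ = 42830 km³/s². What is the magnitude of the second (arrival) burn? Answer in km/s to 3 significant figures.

The Hohmann ellipse has a_t = (r₁ + r₂)/2 = 14135 km.
On the circular orbit at r = 23800 km, v_c = √(μ/r) = 1.3415 km/s.
Transfer-orbit speed at the same r (vis-viva, a = a_t): v_t = √[μ(2/r − 1/a_t)] = 0.75438 km/s.
Δv₂ = |v_t − v_c| = |0.75438 − 1.3415| = 0.5871 km/s.

Δv₂ = 0.587 km/s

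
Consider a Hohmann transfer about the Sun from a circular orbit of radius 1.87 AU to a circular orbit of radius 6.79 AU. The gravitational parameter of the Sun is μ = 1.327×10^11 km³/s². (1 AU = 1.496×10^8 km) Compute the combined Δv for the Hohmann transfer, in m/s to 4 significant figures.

Δv = 9412 m/s

In km: r₁ = 1.87 × 1.496×10^8 = 2.79752×10^8 km; r₂ = 6.79 × 1.496×10^8 = 1.015784×10^9 km.
Semi-major axis of the transfer orbit: a_t = (2.79752×10^8 + 1.015784×10^9)/2 = 6.47768×10^8 km.
At r₁ the circular-orbit speed is v₁ = √(μ/r₁) = 21.7795 km/s.
On the transfer ellipse at r₁, v² = μ(2/r − 1/a) gives v_p = √[μ(2/r₁ − 1/a_t)] = 27.2734 km/s.
First burn Δv₁ = |v_p − v₁| = 5.494 km/s.
Circular speed at r₂: v₂ = √(μ/r₂) = 11.4297 km/s.
Transfer-orbit speed at r₂: v_a = √[μ(2/r₂ − 1/a_t)] = 7.51124 km/s.
Second burn Δv₂ = |v₂ − v_a| = 3.918 km/s.
Δv = Δv₁ + Δv₂ = 5.494 + 3.918 = 9.412 km/s.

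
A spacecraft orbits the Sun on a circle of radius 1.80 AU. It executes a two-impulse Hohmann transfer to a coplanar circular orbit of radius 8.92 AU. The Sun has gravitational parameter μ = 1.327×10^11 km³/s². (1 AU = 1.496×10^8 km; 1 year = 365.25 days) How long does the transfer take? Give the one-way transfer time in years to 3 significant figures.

In km: r₁ = 1.80 × 1.496×10^8 = 2.6928×10^8 km; r₂ = 8.92 × 1.496×10^8 = 1.334432×10^9 km.
The Hohmann ellipse has a_t = (r₁ + r₂)/2 = 8.01856×10^8 km.
By Kepler's third law the transfer-orbit period is T = 2π√(a_t³/μ), so t = T/2 = 1.9582×10^8 s.
Converting: 1.9582×10^8 s ÷ 3.15576×10^7 s/year (365.25 × 86400) = 6.21 years.

t = 6.21 years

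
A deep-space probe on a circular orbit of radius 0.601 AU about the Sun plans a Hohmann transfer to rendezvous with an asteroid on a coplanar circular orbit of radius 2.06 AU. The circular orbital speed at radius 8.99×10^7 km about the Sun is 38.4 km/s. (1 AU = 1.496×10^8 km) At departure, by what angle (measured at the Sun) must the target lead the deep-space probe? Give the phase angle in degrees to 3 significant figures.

From the circular-orbit relation v² = μ/r at r = 8.99×10^7 km: μ = v²r = (38.4)² × 8.99×10^7 = 1.32563×10^11 km³/s².
In km: r₁ = 0.601 × 1.496×10^8 = 8.99096×10^7 km; r₂ = 2.06 × 1.496×10^8 = 3.08176×10^8 km.
Transfer-ellipse semi-major axis a_t = (r₁ + r₂)/2 = (8.99096×10^7 + 3.08176×10^8)/2 = 1.990428×10^8 km.
Transfer time t = π√(a_t³/μ) = 2.423×10^7 s.
The target's mean motion on its circular orbit is ω₂ = √(μ/r₂³) = 6.730×10^-8 rad/s.
Angle swept by the target during transfer: ω₂·t = 1.6307 rad = 93.43°.
Arrival is 180° from departure on the ellipse, so φ = 180° − 93.43° = 86.6°.

φ = 86.6°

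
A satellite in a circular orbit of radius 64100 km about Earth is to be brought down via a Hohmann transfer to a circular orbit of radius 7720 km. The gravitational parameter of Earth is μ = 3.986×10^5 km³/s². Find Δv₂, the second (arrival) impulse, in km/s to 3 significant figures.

Δv₂ = 2.41 km/s

Semi-major axis of the transfer orbit: a_t = (64100 + 7720)/2 = 35910 km.
On the circular orbit at r = 7720 km, v_c = √(μ/r) = 7.1855 km/s.
Vis-viva on the transfer ellipse at r = 7720 km gives v_t = √[μ(2/r − 1/a_t)] = 9.6002 km/s.
Δv₂ = |v_t − v_c| = |9.6002 − 7.1855| = 2.415 km/s.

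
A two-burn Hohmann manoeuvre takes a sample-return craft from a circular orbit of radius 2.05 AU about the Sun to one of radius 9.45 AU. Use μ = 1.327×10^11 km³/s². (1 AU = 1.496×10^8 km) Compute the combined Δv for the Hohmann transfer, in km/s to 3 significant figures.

Δv = 9.77 km/s

In km: r₁ = 2.05 × 1.496×10^8 = 3.0668×10^8 km; r₂ = 9.45 × 1.496×10^8 = 1.41372×10^9 km.
Semi-major axis of the transfer orbit: a_t = (3.0668×10^8 + 1.41372×10^9)/2 = 8.602×10^8 km.
Circular speed at r₁: v₁ = √(μ/r₁) = √(1.327×10^11/3.0668×10^8) = 20.8014 km/s.
On the transfer ellipse at r₁, vis-viva gives v_p = √[μ(2/r₁ − 1/a_t)] = 26.6670 km/s.
First burn Δv₁ = |v_p − v₁| = 5.8656 km/s.
At r₂, v₂ = √(μ/r₂) = 9.6884 km/s.
Transfer-orbit speed at r₂: v_a = √[μ(2/r₂ − 1/a_t)] = 5.7849 km/s.
Second burn Δv₂ = |v₂ − v_a| = 3.9035 km/s.
Total Δv = Δv₁ + Δv₂ = 9.769 km/s.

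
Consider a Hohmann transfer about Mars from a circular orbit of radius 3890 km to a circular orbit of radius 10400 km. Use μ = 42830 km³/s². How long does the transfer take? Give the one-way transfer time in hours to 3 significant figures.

The Hohmann ellipse has a_t = (r₁ + r₂)/2 = 7145 km.
Transfer time t = π√(a_t³/μ) = π√((7145)³ / 42830) = 9168 s.
Converting: 9168 s ÷ 3600 s/hour = 2.55 hours.

t = 2.55 hours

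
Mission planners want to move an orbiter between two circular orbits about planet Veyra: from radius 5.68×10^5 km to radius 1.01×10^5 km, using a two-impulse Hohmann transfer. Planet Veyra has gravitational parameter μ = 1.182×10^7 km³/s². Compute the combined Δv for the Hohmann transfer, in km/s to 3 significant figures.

Transfer-ellipse semi-major axis a_t = (r₁ + r₂)/2 = (5.680×10^5 + 1.010×10^5)/2 = 3.345×10^5 km.
At r₁ the circular-orbit speed is v₁ = √(μ/r₁) = 4.562 km/s.
On the transfer ellipse at r₁, vis-viva gives v_a = √[μ(2/r₁ − 1/a_t)] = 2.507 km/s.
First burn Δv₁ = |v_a − v₁| = 2.055 km/s.
Circular speed at r₂: v₂ = √(μ/r₂) = 10.818 km/s.
Transfer-orbit speed at r₂: v_p = √[μ(2/r₂ − 1/a_t)] = 14.097 km/s.
Second burn Δv₂ = |v₂ − v_p| = 3.279 km/s.
Δv = Δv₁ + Δv₂ = 2.055 + 3.279 = 5.334 km/s.

Δv = 5.33 km/s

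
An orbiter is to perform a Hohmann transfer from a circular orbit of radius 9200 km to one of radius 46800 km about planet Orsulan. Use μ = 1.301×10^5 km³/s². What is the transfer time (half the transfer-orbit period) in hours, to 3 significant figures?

Semi-major axis of the transfer orbit: a_t = (9200 + 46800)/2 = 28000 km.
Transfer time t = π√(a_t³/μ) = π√((28000)³ / 1.301×10^5) = 40810 s.
Converting: 40810 s ÷ 3600 s/hour = 11.3 hours.

t = 11.3 hours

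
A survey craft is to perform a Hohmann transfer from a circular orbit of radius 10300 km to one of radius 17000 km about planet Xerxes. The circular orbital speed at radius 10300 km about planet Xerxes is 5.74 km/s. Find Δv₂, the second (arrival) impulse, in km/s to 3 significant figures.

From the circular-orbit relation v² = μ/r at r = 10300 km: μ = v²r = (5.74)² × 10300 = 3.39360×10^5 km³/s².
Transfer-ellipse semi-major axis a_t = (r₁ + r₂)/2 = (10300 + 17000)/2 = 13650 km.
On the circular orbit at r = 17000 km, v_c = √(μ/r) = 4.4679 km/s.
Vis-viva on the transfer ellipse at r = 17000 km gives v_t = √[μ(2/r − 1/a_t)] = 3.8811 km/s.
Δv₂ = |v_t − v_c| = |3.8811 − 4.4679| = 0.5868 km/s.

Δv₂ = 0.587 km/s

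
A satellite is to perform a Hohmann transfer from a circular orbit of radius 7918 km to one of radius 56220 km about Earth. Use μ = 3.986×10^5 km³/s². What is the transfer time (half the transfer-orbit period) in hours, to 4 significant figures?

t = 7.938 hours

Transfer-ellipse semi-major axis a_t = (r₁ + r₂)/2 = (7918 + 56220)/2 = 32069 km.
Transfer time t = π√(a_t³/μ) = π√((32069)³ / 3.986×10^5) = 28577 s.
Converting: 28577 s ÷ 3600 s/hour = 7.938 hours.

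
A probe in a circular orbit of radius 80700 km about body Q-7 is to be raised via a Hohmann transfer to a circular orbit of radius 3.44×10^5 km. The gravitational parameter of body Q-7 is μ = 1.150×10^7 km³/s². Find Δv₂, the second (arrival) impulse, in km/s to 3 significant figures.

Δv₂ = 2.22 km/s

Transfer-ellipse semi-major axis a_t = (r₁ + r₂)/2 = (80700 + 3.440×10^5)/2 = 2.1235×10^5 km.
Circular speed at r = 3.440×10^5 km: v_c = √(μ/r) = 5.782 km/s.
Transfer-orbit speed at the same r (vis-viva, a = a_t): v_t = √[μ(2/r − 1/a_t)] = 3.564 km/s.
Δv₂ = |v_t − v_c| = |3.564 − 5.782| = 2.218 km/s.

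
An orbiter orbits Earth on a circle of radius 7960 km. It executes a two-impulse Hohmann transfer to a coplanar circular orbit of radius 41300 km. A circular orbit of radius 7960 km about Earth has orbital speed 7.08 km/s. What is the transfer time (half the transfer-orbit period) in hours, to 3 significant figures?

From the circular-orbit relation v² = μ/r at r = 7960 km: μ = v²r = (7.08)² × 7960 = 3.99006×10^5 km³/s².
Semi-major axis of the transfer orbit: a_t = (7960 + 41300)/2 = 24630 km.
Transfer time t = π√(a_t³/μ) = π√((24630)³ / 3.99006×10^5) = 19220 s.
Converting: 19220 s ÷ 3600 s/hour = 5.34 hours.

t = 5.34 hours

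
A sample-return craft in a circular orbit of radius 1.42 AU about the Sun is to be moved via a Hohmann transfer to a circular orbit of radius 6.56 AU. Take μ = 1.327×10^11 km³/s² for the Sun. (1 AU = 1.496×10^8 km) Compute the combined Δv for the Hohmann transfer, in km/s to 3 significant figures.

In km: r₁ = 1.42 × 1.496×10^8 = 2.12432×10^8 km; r₂ = 6.56 × 1.496×10^8 = 9.81376×10^8 km.
Semi-major axis of the transfer orbit: a_t = (2.12432×10^8 + 9.81376×10^8)/2 = 5.96904×10^8 km.
At r₁ the circular-orbit speed is v₁ = √(μ/r₁) = 24.9934 km/s.
On the transfer ellipse at r₁, vis-viva gives v_p = √[μ(2/r₁ − 1/a_t)] = 32.0473 km/s.
First burn Δv₁ = |v_p − v₁| = 7.0539 km/s.
Circular speed at r₂: v₂ = √(μ/r₂) = 11.62834 km/s.
Transfer-orbit speed at r₂: v_a = √[μ(2/r₂ − 1/a_t)] = 6.937060 km/s.
Second burn Δv₂ = |v₂ − v_a| = 4.6913 km/s.
Total Δv = Δv₁ + Δv₂ = 11.75 km/s.

Δv = 11.7 km/s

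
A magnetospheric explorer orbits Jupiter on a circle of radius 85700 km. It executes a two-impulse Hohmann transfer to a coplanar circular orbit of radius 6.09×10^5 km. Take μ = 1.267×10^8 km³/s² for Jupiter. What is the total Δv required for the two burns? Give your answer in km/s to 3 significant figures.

Δv = 19.7 km/s

Semi-major axis of the transfer orbit: a_t = (85700 + 6.090×10^5)/2 = 3.4735×10^5 km.
Circular speed at r₁: v₁ = √(μ/r₁) = √(1.267×10^8/85700) = 38.45 km/s.
On the transfer ellipse at r₁, vis-viva gives v_p = √[μ(2/r₁ − 1/a_t)] = 50.91 km/s.
First burn Δv₁ = |v_p − v₁| = 12.46 km/s.
Circular speed at r₂: v₂ = √(μ/r₂) = 14.4238 km/s.
Transfer-orbit speed at r₂: v_a = √[μ(2/r₂ − 1/a_t)] = 7.16451 km/s.
Second burn Δv₂ = |v₂ − v_a| = 7.259 km/s.
Δv = Δv₁ + Δv₂ = 12.46 + 7.259 = 19.72 km/s.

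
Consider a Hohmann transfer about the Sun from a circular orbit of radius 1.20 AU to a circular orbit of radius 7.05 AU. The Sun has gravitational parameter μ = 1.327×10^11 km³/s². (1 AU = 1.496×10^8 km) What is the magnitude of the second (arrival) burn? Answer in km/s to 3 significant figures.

Δv₂ = 5.17 km/s

In km: r₁ = 1.20 × 1.496×10^8 = 1.7952×10^8 km; r₂ = 7.05 × 1.496×10^8 = 1.05468×10^9 km.
Transfer-ellipse semi-major axis a_t = (r₁ + r₂)/2 = (1.7952×10^8 + 1.05468×10^9)/2 = 6.171×10^8 km.
On the circular orbit at r = 1.05468×10^9 km, v_c = √(μ/r) = 11.217 km/s.
Transfer-orbit speed at the same r (vis-viva, a = a_t): v_t = √[μ(2/r − 1/a_t)] = 6.0500 km/s.
Δv₂ = |v_t − v_c| = |6.0500 − 11.217| = 5.167 km/s.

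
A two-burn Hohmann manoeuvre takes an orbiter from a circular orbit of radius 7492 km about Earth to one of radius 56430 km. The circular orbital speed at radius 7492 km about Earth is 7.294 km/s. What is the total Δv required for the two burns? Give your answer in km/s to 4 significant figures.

Δv = 3.769 km/s

From the circular-orbit relation v² = μ/r at r = 7492 km: μ = v²r = (7.294)² × 7492 = 3.98593×10^5 km³/s².
Semi-major axis of the transfer orbit: a_t = (7492 + 56430)/2 = 31961 km.
At r₁ the circular-orbit speed is v₁ = √(μ/r₁) = 7.294 km/s.
Transfer-orbit speed at r₁ (vis-viva equation): v_p = √[μ(2/r₁ − 1/a_t)] = 9.692 km/s.
First burn Δv₁ = |v_p − v₁| = 2.398 km/s.
At r₂, v₂ = √(μ/r₂) = 2.658 km/s.
Transfer-orbit speed at r₂: v_a = √[μ(2/r₂ − 1/a_t)] = 1.287 km/s.
Second burn Δv₂ = |v₂ − v_a| = 1.371 km/s.
Total Δv = Δv₁ + Δv₂ = 3.769 km/s.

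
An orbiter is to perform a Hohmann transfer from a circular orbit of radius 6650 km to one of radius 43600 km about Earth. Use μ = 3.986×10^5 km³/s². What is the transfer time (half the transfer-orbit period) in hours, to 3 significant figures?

t = 5.50 hours

The Hohmann ellipse has a_t = (r₁ + r₂)/2 = 25125 km.
Half the transfer-orbit period gives t = π√(a_t³/μ) = 19817 s.
Converting: 19817 s ÷ 3600 s/hour = 5.50 hours.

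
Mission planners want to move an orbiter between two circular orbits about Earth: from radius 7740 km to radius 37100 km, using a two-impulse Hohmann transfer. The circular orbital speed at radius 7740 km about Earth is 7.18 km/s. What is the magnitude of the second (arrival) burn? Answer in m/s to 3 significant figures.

From the circular-orbit relation v² = μ/r at r = 7740 km: μ = v²r = (7.18)² × 7740 = 3.99016×10^5 km³/s².
Transfer-ellipse semi-major axis a_t = (r₁ + r₂)/2 = (7740 + 37100)/2 = 22420 km.
Circular speed at r = 37100 km: v_c = √(μ/r) = 3.280 km/s.
Vis-viva on the transfer ellipse at r = 37100 km gives v_t = √[μ(2/r − 1/a_t)] = 1.927 km/s.
Δv₂ = |v_t − v_c| = |1.927 − 3.280| = 1.353 km/s.

Δv₂ = 1350 m/s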